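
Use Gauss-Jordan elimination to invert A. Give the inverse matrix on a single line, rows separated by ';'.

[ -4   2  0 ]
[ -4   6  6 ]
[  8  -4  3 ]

inverse = [-7/8 1/8 -1/4; -5/4 1/4 -1/2; 2/3 0 1/3]

Gauss-Jordan on [A | I]:
R1 <- (1/-4)*R1:  [    1  -1/2     0  |  -1/4     0     0 ]
R2 <- R2 - (-4)*R1:  [  0   4   6  |  -1   1   0 ]
R3 <- R3 - (8)*R1:  [ 0  0  3  |  2  0  1 ]
R2 <- (1/4)*R2:  [    0     1   3/2  |  -1/4   1/4     0 ]
R1 <- R1 - (-1/2)*R2:  [    1     0   3/4  |  -3/8   1/8     0 ]
R3 <- (1/3)*R3:  [   0    0    1  |  2/3    0  1/3 ]
R1 <- R1 - (3/4)*R3:  [    1     0     0  |  -7/8   1/8  -1/4 ]
R2 <- R2 - (3/2)*R3:  [    0     1     0  |  -5/4   1/4  -1/2 ]
Right block of [I | A^{-1}] is the inverse:
[ -7/8  1/8  -1/4 ]
[ -5/4  1/4  -1/2 ]
[  2/3    0   1/3 ]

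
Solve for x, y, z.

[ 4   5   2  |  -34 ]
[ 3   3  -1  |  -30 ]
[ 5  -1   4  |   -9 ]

(-5, -4, 3)

Forward elimination on [A|b]:
R2 <- R2 - (3/4)*R1:  [    0  -3/4  -5/2  -9/2 ]
R3 <- R3 - (5/4)*R1:  [     0  -29/4    3/2   67/2 ]
R3 <- R3 - (29/3)*R2:  [    0     0  77/3    77 ]
Row echelon form:
[ 4     5     2  |   -34 ]
[ 0  -3/4  -5/2  |  -9/2 ]
[ 0     0  77/3  |    77 ]
Back-substitution:
z = (77) / (77/3) = 3
y = (-9/2 - (-5/2)*(3)) / (-3/4) = -4
x = (-34 - (5)*(-4) - (2)*(3)) / 4 = -5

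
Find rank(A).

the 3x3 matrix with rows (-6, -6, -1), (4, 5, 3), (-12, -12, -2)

rank(A) = 2

Row reduction:
R2 <- R2 - (-2/3)*R1:  [   0    1  7/3 ]
R3 <- R3 - (2)*R1:  [ 0  0  0 ]
Row echelon form:
[ -6  -6   -1 ]
[  0   1  7/3 ]
[  0   0    0 ]
Nonzero rows / pivot columns: 2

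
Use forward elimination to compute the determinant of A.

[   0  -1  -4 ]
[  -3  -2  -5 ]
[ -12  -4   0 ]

det(A) = -12

Forward elimination:
R1 <-> R2   (pivot in column 1 was zero)
[  -3  -2  -5 ]
[   0  -1  -4 ]
[ -12  -4   0 ]
R3 <- R3 - (4)*R1:  [  0   4  20 ]
R3 <- R3 - (-4)*R2:  [ 0  0  4 ]
Upper-triangular form:
[ -3  -2  -5 ]
[  0  -1  -4 ]
[  0   0   4 ]
det(A) = (-1)^1 * (-3) * (-1) * (4) = -12  (1 row swap -> sign -1)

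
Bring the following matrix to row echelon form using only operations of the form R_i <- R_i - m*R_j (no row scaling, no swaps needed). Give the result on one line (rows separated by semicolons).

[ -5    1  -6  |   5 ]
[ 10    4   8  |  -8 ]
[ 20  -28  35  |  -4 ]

Forward elimination:
R2 <- R2 - (-2)*R1:  [  0   6  -4   2 ]
R3 <- R3 - (-4)*R1:  [   0  -24   11   16 ]
R3 <- R3 - (-4)*R2:  [  0   0  -5  24 ]
Row echelon form:
[ -5  1  -6  |   5 ]
[  0  6  -4  |   2 ]
[  0  0  -5  |  24 ]

REF = [-5 1 -6 5; 0 6 -4 2; 0 0 -5 24]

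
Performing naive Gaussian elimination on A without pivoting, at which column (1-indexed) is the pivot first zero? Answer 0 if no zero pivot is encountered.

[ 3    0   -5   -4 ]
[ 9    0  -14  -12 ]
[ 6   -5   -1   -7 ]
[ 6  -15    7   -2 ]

first zero-pivot column = 2

Naive forward elimination:
R2 <- R2 - (3)*R1:  [ 0  0  1  0 ]
R3 <- R3 - (2)*R1:  [  0  -5   9   1 ]
R4 <- R4 - (2)*R1:  [   0  -15   17    6 ]
Matrix at this point:
[ 3    0  -5  -4 ]
[ 0    0   1   0 ]
[ 0   -5   9   1 ]
[ 0  -15  17   6 ]
Pivot entry (2,2) is zero but row 3 has -5 in column 2 -> naive elimination stops; a row interchange (e.g. R2 <-> R3) would be required here.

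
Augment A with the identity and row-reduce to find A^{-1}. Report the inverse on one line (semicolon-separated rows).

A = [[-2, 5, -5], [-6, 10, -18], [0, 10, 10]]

Gauss-Jordan on [A | I]:
R1 <- (1/-2)*R1:  [    1  -5/2   5/2  |  -1/2     0     0 ]
R2 <- R2 - (-6)*R1:  [  0  -5  -3  |  -3   1   0 ]
R2 <- (1/-5)*R2:  [    0     1   3/5  |   3/5  -1/5     0 ]
R1 <- R1 - (-5/2)*R2:  [    1     0     4  |     1  -1/2     0 ]
R3 <- R3 - (10)*R2:  [  0   0   4  |  -6   2   1 ]
R3 <- (1/4)*R3:  [    0     0     1  |  -3/2   1/2   1/4 ]
R1 <- R1 - (4)*R3:  [    1     0     0  |     7  -5/2    -1 ]
R2 <- R2 - (3/5)*R3:  [     0      1      0  |    3/2   -1/2  -3/20 ]
Right block of [I | A^{-1}] is the inverse:
[    7  -5/2     -1 ]
[  3/2  -1/2  -3/20 ]
[ -3/2   1/2    1/4 ]

inverse = [7 -5/2 -1; 3/2 -1/2 -3/20; -3/2 1/2 1/4]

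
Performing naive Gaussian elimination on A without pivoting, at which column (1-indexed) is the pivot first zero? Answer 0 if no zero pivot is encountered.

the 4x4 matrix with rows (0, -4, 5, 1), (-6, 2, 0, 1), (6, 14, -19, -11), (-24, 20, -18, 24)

Naive forward elimination:
Pivot entry (1,1) is zero but row 2 has -6 in column 1 -> naive elimination stops; a row interchange (e.g. R1 <-> R2) would be required here.

first zero-pivot column = 1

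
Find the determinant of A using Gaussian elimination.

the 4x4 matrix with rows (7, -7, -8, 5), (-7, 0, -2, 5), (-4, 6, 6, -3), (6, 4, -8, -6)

det(A) = -1772

Forward elimination:
R2 <- R2 - (-1)*R1:  [   0   -7  -10   10 ]
R3 <- R3 - (-4/7)*R1:  [    0     2  10/7  -1/7 ]
R4 <- R4 - (6/7)*R1:  [     0     10   -8/7  -72/7 ]
R3 <- R3 - (-2/7)*R2:  [     0      0  -10/7   19/7 ]
R4 <- R4 - (-10/7)*R2:  [      0       0  -108/7       4 ]
R4 <- R4 - (54/5)*R3:  [       0        0        0  -886/35 ]
Upper-triangular form:
[ 7  -7     -8        5 ]
[ 0  -7    -10       10 ]
[ 0   0  -10/7     19/7 ]
[ 0   0      0  -886/35 ]
det(A) = (-1)^0 * (7) * (-7) * (-10/7) * (-886/35) = -1772  (0 row swaps -> sign +1)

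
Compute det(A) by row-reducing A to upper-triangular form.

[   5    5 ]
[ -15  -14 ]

det(A) = 5

Forward elimination:
R2 <- R2 - (-3)*R1:  [ 0  1 ]
Upper-triangular form:
[ 5  5 ]
[ 0  1 ]
det(A) = (-1)^0 * (5) * (1) = 5  (0 row swaps -> sign +1)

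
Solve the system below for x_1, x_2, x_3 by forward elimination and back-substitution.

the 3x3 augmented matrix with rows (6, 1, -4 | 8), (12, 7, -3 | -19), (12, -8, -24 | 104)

Forward elimination on [A|b]:
R2 <- R2 - (2)*R1:  [   0    5    5  -35 ]
R3 <- R3 - (2)*R1:  [   0  -10  -16   88 ]
R3 <- R3 - (-2)*R2:  [  0   0  -6  18 ]
Row echelon form:
[ 6  1  -4  |    8 ]
[ 0  5   5  |  -35 ]
[ 0  0  -6  |   18 ]
Back-substitution:
x_3 = (18) / -6 = -3
x_2 = (-35 - (5)*(-3)) / 5 = -4
x_1 = (8 - (1)*(-4) - (-4)*(-3)) / 6 = 0

(0, -4, -3)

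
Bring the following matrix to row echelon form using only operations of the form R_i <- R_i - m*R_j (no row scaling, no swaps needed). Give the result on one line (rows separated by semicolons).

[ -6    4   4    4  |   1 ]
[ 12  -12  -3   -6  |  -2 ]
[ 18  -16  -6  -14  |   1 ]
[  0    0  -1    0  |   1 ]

REF = [-6 4 4 4 1; 0 -4 5 2 0; 0 0 1 -4 4; 0 0 0 -4 5]

Forward elimination:
R2 <- R2 - (-2)*R1:  [  0  -4   5   2   0 ]
R3 <- R3 - (-3)*R1:  [  0  -4   6  -2   4 ]
R3 <- R3 - (1)*R2:  [  0   0   1  -4   4 ]
R4 <- R4 - (-1)*R3:  [  0   0   0  -4   5 ]
Row echelon form:
[ -6   4  4   4  |  1 ]
[  0  -4  5   2  |  0 ]
[  0   0  1  -4  |  4 ]
[  0   0  0  -4  |  5 ]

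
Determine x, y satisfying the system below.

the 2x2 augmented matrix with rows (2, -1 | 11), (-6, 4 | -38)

(3, -5)

Forward elimination on [A|b]:
R2 <- R2 - (-3)*R1:  [  0   1  -5 ]
Row echelon form:
[ 2  -1  |  11 ]
[ 0   1  |  -5 ]
Back-substitution:
y = (-5) / 1 = -5
x = (11 - (-1)*(-5)) / 2 = 3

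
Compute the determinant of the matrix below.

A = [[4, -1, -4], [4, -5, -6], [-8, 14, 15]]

Forward elimination:
R2 <- R2 - (1)*R1:  [  0  -4  -2 ]
R3 <- R3 - (-2)*R1:  [  0  12   7 ]
R3 <- R3 - (-3)*R2:  [ 0  0  1 ]
Upper-triangular form:
[ 4  -1  -4 ]
[ 0  -4  -2 ]
[ 0   0   1 ]
det(A) = (-1)^0 * (4) * (-4) * (1) = -16  (0 row swaps -> sign +1)

det(A) = -16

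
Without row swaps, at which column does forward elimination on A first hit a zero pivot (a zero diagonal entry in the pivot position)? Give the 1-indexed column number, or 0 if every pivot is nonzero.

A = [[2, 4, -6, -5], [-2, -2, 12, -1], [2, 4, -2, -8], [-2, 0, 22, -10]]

first zero-pivot column = 4

Naive forward elimination:
R2 <- R2 - (-1)*R1:  [  0   2   6  -6 ]
R3 <- R3 - (1)*R1:  [  0   0   4  -3 ]
R4 <- R4 - (-1)*R1:  [   0    4   16  -15 ]
R4 <- R4 - (2)*R2:  [  0   0   4  -3 ]
R4 <- R4 - (1)*R3:  [ 0  0  0  0 ]
Matrix at this point:
[ 2  4  -6  -5 ]
[ 0  2   6  -6 ]
[ 0  0   4  -3 ]
[ 0  0   0   0 ]
Pivot entry (4,4) in the last row is zero and there are no rows below to swap with -> zero pivot in column 4 (A is singular).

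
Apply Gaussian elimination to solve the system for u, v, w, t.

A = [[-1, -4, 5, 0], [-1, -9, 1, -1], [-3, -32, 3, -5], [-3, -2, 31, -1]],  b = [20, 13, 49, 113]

Forward elimination on [A|b]:
R2 <- R2 - (1)*R1:  [  0  -5  -4  -1  -7 ]
R3 <- R3 - (3)*R1:  [   0  -20  -12   -5  -11 ]
R4 <- R4 - (3)*R1:  [  0  10  16  -1  53 ]
R3 <- R3 - (4)*R2:  [  0   0   4  -1  17 ]
R4 <- R4 - (-2)*R2:  [  0   0   8  -3  39 ]
R4 <- R4 - (2)*R3:  [  0   0   0  -1   5 ]
Row echelon form:
[ -1  -4   5   0  |  20 ]
[  0  -5  -4  -1  |  -7 ]
[  0   0   4  -1  |  17 ]
[  0   0   0  -1  |   5 ]
Back-substitution:
t = (5) / -1 = -5
w = (17 - (-1)*(-5)) / 4 = 3
v = (-7 - (-4)*(3) - (-1)*(-5)) / -5 = 0
u = (20 - (-4)*(0) - (5)*(3)) / -1 = -5

(-5, 0, 3, -5)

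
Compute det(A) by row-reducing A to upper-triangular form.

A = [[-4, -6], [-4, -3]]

Forward elimination:
R2 <- R2 - (1)*R1:  [ 0  3 ]
Upper-triangular form:
[ -4  -6 ]
[  0   3 ]
det(A) = (-1)^0 * (-4) * (3) = -12  (0 row swaps -> sign +1)

det(A) = -12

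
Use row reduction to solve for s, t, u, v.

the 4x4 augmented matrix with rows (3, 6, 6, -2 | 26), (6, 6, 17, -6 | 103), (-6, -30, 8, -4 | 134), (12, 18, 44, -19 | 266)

Forward elimination on [A|b]:
R2 <- R2 - (2)*R1:  [  0  -6   5  -2  51 ]
R3 <- R3 - (-2)*R1:  [   0  -18   20   -8  186 ]
R4 <- R4 - (4)*R1:  [   0   -6   20  -11  162 ]
R3 <- R3 - (3)*R2:  [  0   0   5  -2  33 ]
R4 <- R4 - (1)*R2:  [   0    0   15   -9  111 ]
R4 <- R4 - (3)*R3:  [  0   0   0  -3  12 ]
Row echelon form:
[ 3   6  6  -2  |  26 ]
[ 0  -6  5  -2  |  51 ]
[ 0   0  5  -2  |  33 ]
[ 0   0  0  -3  |  12 ]
Back-substitution:
v = (12) / -3 = -4
u = (33 - (-2)*(-4)) / 5 = 5
t = (51 - (5)*(5) - (-2)*(-4)) / -6 = -3
s = (26 - (6)*(-3) - (6)*(5) - (-2)*(-4)) / 3 = 2

(2, -3, 5, -4)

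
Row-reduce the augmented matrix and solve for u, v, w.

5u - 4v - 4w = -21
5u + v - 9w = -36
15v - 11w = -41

(-5, -2, 1)

Forward elimination on [A|b]:
R2 <- R2 - (1)*R1:  [   0    5   -5  -15 ]
R3 <- R3 - (3)*R2:  [ 0  0  4  4 ]
Row echelon form:
[ 5  -4  -4  |  -21 ]
[ 0   5  -5  |  -15 ]
[ 0   0   4  |    4 ]
Back-substitution:
w = (4) / 4 = 1
v = (-15 - (-5)*(1)) / 5 = -2
u = (-21 - (-4)*(-2) - (-4)*(1)) / 5 = -5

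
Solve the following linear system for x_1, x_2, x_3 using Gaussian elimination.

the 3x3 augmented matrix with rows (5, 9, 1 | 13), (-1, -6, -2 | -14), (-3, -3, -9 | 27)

Forward elimination on [A|b]:
R2 <- R2 - (-1/5)*R1:  [     0  -21/5   -9/5  -57/5 ]
R3 <- R3 - (-3/5)*R1:  [     0   12/5  -42/5  174/5 ]
R3 <- R3 - (-4/7)*R2:  [     0      0  -66/7  198/7 ]
Row echelon form:
[ 5      9      1  |     13 ]
[ 0  -21/5   -9/5  |  -57/5 ]
[ 0      0  -66/7  |  198/7 ]
Back-substitution:
x_3 = (198/7) / (-66/7) = -3
x_2 = (-57/5 - (-9/5)*(-3)) / (-21/5) = 4
x_1 = (13 - (9)*(4) - (1)*(-3)) / 5 = -4

(-4, 4, -3)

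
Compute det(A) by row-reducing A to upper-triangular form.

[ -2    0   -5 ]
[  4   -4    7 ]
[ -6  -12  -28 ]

Forward elimination:
R2 <- R2 - (-2)*R1:  [  0  -4  -3 ]
R3 <- R3 - (3)*R1:  [   0  -12  -13 ]
R3 <- R3 - (3)*R2:  [  0   0  -4 ]
Upper-triangular form:
[ -2   0  -5 ]
[  0  -4  -3 ]
[  0   0  -4 ]
det(A) = (-1)^0 * (-2) * (-4) * (-4) = -32  (0 row swaps -> sign +1)

det(A) = -32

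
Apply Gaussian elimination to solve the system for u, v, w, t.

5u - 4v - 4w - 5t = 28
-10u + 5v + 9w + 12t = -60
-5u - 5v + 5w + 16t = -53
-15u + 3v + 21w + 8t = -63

(1, -1, -1, -3)

Forward elimination on [A|b]:
R2 <- R2 - (-2)*R1:  [  0  -3   1   2  -4 ]
R3 <- R3 - (-1)*R1:  [   0   -9    1   11  -25 ]
R4 <- R4 - (-3)*R1:  [  0  -9   9  -7  21 ]
R3 <- R3 - (3)*R2:  [   0    0   -2    5  -13 ]
R4 <- R4 - (3)*R2:  [   0    0    6  -13   33 ]
R4 <- R4 - (-3)*R3:  [  0   0   0   2  -6 ]
Row echelon form:
[ 5  -4  -4  -5  |   28 ]
[ 0  -3   1   2  |   -4 ]
[ 0   0  -2   5  |  -13 ]
[ 0   0   0   2  |   -6 ]
Back-substitution:
t = (-6) / 2 = -3
w = (-13 - (5)*(-3)) / -2 = -1
v = (-4 - (1)*(-1) - (2)*(-3)) / -3 = -1
u = (28 - (-4)*(-1) - (-4)*(-1) - (-5)*(-3)) / 5 = 1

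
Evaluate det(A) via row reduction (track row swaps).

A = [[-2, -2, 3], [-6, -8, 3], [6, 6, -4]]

Forward elimination:
R2 <- R2 - (3)*R1:  [  0  -2  -6 ]
R3 <- R3 - (-3)*R1:  [ 0  0  5 ]
Upper-triangular form:
[ -2  -2   3 ]
[  0  -2  -6 ]
[  0   0   5 ]
det(A) = (-1)^0 * (-2) * (-2) * (5) = 20  (0 row swaps -> sign +1)

det(A) = 20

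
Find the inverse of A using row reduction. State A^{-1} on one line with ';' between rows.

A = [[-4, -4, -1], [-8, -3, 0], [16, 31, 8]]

inverse = [-3/5 1/40 -3/40; 8/5 -2/5 1/5; -5 3/2 -1/2]

Gauss-Jordan on [A | I]:
R1 <- (1/-4)*R1:  [    1     1   1/4  |  -1/4     0     0 ]
R2 <- R2 - (-8)*R1:  [  0   5   2  |  -2   1   0 ]
R3 <- R3 - (16)*R1:  [  0  15   4  |   4   0   1 ]
R2 <- (1/5)*R2:  [    0     1   2/5  |  -2/5   1/5     0 ]
R1 <- R1 - (1)*R2:  [     1      0  -3/20  |   3/20   -1/5      0 ]
R3 <- R3 - (15)*R2:  [  0   0  -2  |  10  -3   1 ]
R3 <- (1/-2)*R3:  [    0     0     1  |    -5   3/2  -1/2 ]
R1 <- R1 - (-3/20)*R3:  [     1      0      0  |   -3/5   1/40  -3/40 ]
R2 <- R2 - (2/5)*R3:  [    0     1     0  |   8/5  -2/5   1/5 ]
Right block of [I | A^{-1}] is the inverse:
[ -3/5  1/40  -3/40 ]
[  8/5  -2/5    1/5 ]
[   -5   3/2   -1/2 ]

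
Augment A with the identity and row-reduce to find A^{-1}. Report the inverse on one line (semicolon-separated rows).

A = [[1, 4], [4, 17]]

Gauss-Jordan on [A | I]:
R2 <- R2 - (4)*R1:  [  0   1  |  -4   1 ]
R1 <- R1 - (4)*R2:  [  1   0  |  17  -4 ]
Right block of [I | A^{-1}] is the inverse:
[ 17  -4 ]
[ -4   1 ]

inverse = [17 -4; -4 1]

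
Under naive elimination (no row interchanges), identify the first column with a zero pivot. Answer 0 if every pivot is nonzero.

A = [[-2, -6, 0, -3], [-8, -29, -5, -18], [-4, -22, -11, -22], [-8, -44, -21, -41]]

Naive forward elimination:
R2 <- R2 - (4)*R1:  [  0  -5  -5  -6 ]
R3 <- R3 - (2)*R1:  [   0  -10  -11  -16 ]
R4 <- R4 - (4)*R1:  [   0  -20  -21  -29 ]
R3 <- R3 - (2)*R2:  [  0   0  -1  -4 ]
R4 <- R4 - (4)*R2:  [  0   0  -1  -5 ]
R4 <- R4 - (1)*R3:  [  0   0   0  -1 ]
All pivots nonzero; naive elimination completes without hitting a zero pivot.

first zero-pivot column = 0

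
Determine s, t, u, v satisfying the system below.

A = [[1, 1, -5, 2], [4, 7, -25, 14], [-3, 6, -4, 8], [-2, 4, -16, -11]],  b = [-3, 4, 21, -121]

(5, 2, 4, 5)

Forward elimination on [A|b]:
R2 <- R2 - (4)*R1:  [  0   3  -5   6  16 ]
R3 <- R3 - (-3)*R1:  [   0    9  -19   14   12 ]
R4 <- R4 - (-2)*R1:  [    0     6   -26    -7  -127 ]
R3 <- R3 - (3)*R2:  [   0    0   -4   -4  -36 ]
R4 <- R4 - (2)*R2:  [    0     0   -16   -19  -159 ]
R4 <- R4 - (4)*R3:  [   0    0    0   -3  -15 ]
Row echelon form:
[ 1  1  -5   2  |   -3 ]
[ 0  3  -5   6  |   16 ]
[ 0  0  -4  -4  |  -36 ]
[ 0  0   0  -3  |  -15 ]
Back-substitution:
v = (-15) / -3 = 5
u = (-36 - (-4)*(5)) / -4 = 4
t = (16 - (-5)*(4) - (6)*(5)) / 3 = 2
s = (-3 - (1)*(2) - (-5)*(4) - (2)*(5)) / 1 = 5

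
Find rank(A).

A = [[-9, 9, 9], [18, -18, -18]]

rank(A) = 1

Row reduction:
R2 <- R2 - (-2)*R1:  [ 0  0  0 ]
Row echelon form:
[ -9  9  9 ]
[  0  0  0 ]
Nonzero rows / pivot columns: 1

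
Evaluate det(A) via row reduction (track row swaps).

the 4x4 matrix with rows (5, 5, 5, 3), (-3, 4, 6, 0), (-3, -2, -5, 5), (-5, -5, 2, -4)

det(A) = -1488

Forward elimination:
R2 <- R2 - (-3/5)*R1:  [   0    7    9  9/5 ]
R3 <- R3 - (-3/5)*R1:  [    0     1    -2  34/5 ]
R4 <- R4 - (-1)*R1:  [  0   0   7  -1 ]
R3 <- R3 - (1/7)*R2:  [      0       0   -23/7  229/35 ]
R4 <- R4 - (-49/23)*R3:  [        0         0         0  1488/115 ]
Upper-triangular form:
[ 5  5      5         3 ]
[ 0  7      9       9/5 ]
[ 0  0  -23/7    229/35 ]
[ 0  0      0  1488/115 ]
det(A) = (-1)^0 * (5) * (7) * (-23/7) * (1488/115) = -1488  (0 row swaps -> sign +1)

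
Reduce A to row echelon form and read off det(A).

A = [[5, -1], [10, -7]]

det(A) = -25

Forward elimination:
R2 <- R2 - (2)*R1:  [  0  -5 ]
Upper-triangular form:
[ 5  -1 ]
[ 0  -5 ]
det(A) = (-1)^0 * (5) * (-5) = -25  (0 row swaps -> sign +1)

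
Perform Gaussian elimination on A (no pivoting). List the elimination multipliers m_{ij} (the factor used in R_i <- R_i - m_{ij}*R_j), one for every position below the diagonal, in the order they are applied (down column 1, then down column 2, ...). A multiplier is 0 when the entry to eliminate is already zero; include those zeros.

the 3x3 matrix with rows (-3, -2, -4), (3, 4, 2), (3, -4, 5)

Forward elimination:
R2 <- R2 - (-1)*R1:  [  0   2  -2 ]
R3 <- R3 - (-1)*R1:  [  0  -6   1 ]
R3 <- R3 - (-3)*R2:  [  0   0  -5 ]
Multipliers (in order of application): m_{21} = -1, m_{31} = -1, m_{32} = -3

multipliers: -1, -1, -3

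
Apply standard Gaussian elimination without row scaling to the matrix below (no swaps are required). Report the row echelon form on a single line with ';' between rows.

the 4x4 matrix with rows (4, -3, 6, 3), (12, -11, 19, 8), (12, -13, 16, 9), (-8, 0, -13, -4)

REF = [4 -3 6 3; 0 -2 1 -1; 0 0 -4 2; 0 0 0 3]

Forward elimination:
R2 <- R2 - (3)*R1:  [  0  -2   1  -1 ]
R3 <- R3 - (3)*R1:  [  0  -4  -2   0 ]
R4 <- R4 - (-2)*R1:  [  0  -6  -1   2 ]
R3 <- R3 - (2)*R2:  [  0   0  -4   2 ]
R4 <- R4 - (3)*R2:  [  0   0  -4   5 ]
R4 <- R4 - (1)*R3:  [ 0  0  0  3 ]
Row echelon form:
[ 4  -3   6   3 ]
[ 0  -2   1  -1 ]
[ 0   0  -4   2 ]
[ 0   0   0   3 ]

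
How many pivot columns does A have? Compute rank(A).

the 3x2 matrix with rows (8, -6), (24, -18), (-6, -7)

Row reduction:
R2 <- R2 - (3)*R1:  [ 0  0 ]
R3 <- R3 - (-3/4)*R1:  [     0  -23/2 ]
R2 <-> R3   (pivot in column 2 was zero)
[ 8     -6 ]
[ 0  -23/2 ]
[ 0      0 ]
Row echelon form:
[ 8     -6 ]
[ 0  -23/2 ]
[ 0      0 ]
Nonzero rows / pivot columns: 2

rank(A) = 2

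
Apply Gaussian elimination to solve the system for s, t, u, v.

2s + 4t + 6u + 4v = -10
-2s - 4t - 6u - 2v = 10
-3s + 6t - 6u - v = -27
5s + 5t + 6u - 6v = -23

(-3, -4, 2, 0)

Forward elimination on [A|b]:
R2 <- R2 - (-1)*R1:  [ 0  0  0  2  0 ]
R3 <- R3 - (-3/2)*R1:  [   0   12    3    5  -42 ]
R4 <- R4 - (5/2)*R1:  [   0   -5   -9  -16    2 ]
R2 <-> R3   (pivot in column 2 was zero)
[ 2   4   6    4  -10 ]
[ 0  12   3    5  -42 ]
[ 0   0   0    2    0 ]
[ 0  -5  -9  -16    2 ]
R4 <- R4 - (-5/12)*R2:  [       0        0    -31/4  -167/12    -31/2 ]
R3 <-> R4   (pivot in column 3 was zero)
[ 2   4      6        4    -10 ]
[ 0  12      3        5    -42 ]
[ 0   0  -31/4  -167/12  -31/2 ]
[ 0   0      0        2      0 ]
Row echelon form:
[ 2   4      6        4  |    -10 ]
[ 0  12      3        5  |    -42 ]
[ 0   0  -31/4  -167/12  |  -31/2 ]
[ 0   0      0        2  |      0 ]
Back-substitution:
v = (0) / 2 = 0
u = (-31/2 - (-167/12)*(0)) / (-31/4) = 2
t = (-42 - (3)*(2) - (5)*(0)) / 12 = -4
s = (-10 - (4)*(-4) - (6)*(2) - (4)*(0)) / 2 = -3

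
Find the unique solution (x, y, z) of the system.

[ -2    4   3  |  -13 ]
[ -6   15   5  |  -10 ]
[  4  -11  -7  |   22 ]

(5, 3, -5)

Forward elimination on [A|b]:
R2 <- R2 - (3)*R1:  [  0   3  -4  29 ]
R3 <- R3 - (-2)*R1:  [  0  -3  -1  -4 ]
R3 <- R3 - (-1)*R2:  [  0   0  -5  25 ]
Row echelon form:
[ -2  4   3  |  -13 ]
[  0  3  -4  |   29 ]
[  0  0  -5  |   25 ]
Back-substitution:
z = (25) / -5 = -5
y = (29 - (-4)*(-5)) / 3 = 3
x = (-13 - (4)*(3) - (3)*(-5)) / -2 = 5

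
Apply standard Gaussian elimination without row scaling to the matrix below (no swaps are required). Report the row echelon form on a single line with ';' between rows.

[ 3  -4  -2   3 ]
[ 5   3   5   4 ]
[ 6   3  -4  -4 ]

REF = [3 -4 -2 3; 0 29/3 25/3 -1; 0 0 -275/29 -257/29]

Forward elimination:
R2 <- R2 - (5/3)*R1:  [    0  29/3  25/3    -1 ]
R3 <- R3 - (2)*R1:  [   0   11    0  -10 ]
R3 <- R3 - (33/29)*R2:  [       0        0  -275/29  -257/29 ]
Row echelon form:
[ 3    -4       -2        3 ]
[ 0  29/3     25/3       -1 ]
[ 0     0  -275/29  -257/29 ]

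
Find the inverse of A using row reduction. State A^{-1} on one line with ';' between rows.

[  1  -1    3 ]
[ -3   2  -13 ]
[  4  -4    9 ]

Gauss-Jordan on [A | I]:
R2 <- R2 - (-3)*R1:  [  0  -1  -4  |   3   1   0 ]
R3 <- R3 - (4)*R1:  [  0   0  -3  |  -4   0   1 ]
R2 <- (1/-1)*R2:  [  0   1   4  |  -3  -1   0 ]
R1 <- R1 - (-1)*R2:  [  1   0   7  |  -2  -1   0 ]
R3 <- (1/-3)*R3:  [    0     0     1  |   4/3     0  -1/3 ]
R1 <- R1 - (7)*R3:  [     1      0      0  |  -34/3     -1    7/3 ]
R2 <- R2 - (4)*R3:  [     0      1      0  |  -25/3     -1    4/3 ]
Right block of [I | A^{-1}] is the inverse:
[ -34/3  -1   7/3 ]
[ -25/3  -1   4/3 ]
[   4/3   0  -1/3 ]

inverse = [-34/3 -1 7/3; -25/3 -1 4/3; 4/3 0 -1/3]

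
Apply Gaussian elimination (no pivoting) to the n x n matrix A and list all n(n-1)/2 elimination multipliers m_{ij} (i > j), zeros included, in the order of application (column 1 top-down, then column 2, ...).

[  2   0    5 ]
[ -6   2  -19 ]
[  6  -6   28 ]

multipliers: -3, 3, -3

Forward elimination:
R2 <- R2 - (-3)*R1:  [  0   2  -4 ]
R3 <- R3 - (3)*R1:  [  0  -6  13 ]
R3 <- R3 - (-3)*R2:  [ 0  0  1 ]
Multipliers (in order of application): m_{21} = -3, m_{31} = 3, m_{32} = -3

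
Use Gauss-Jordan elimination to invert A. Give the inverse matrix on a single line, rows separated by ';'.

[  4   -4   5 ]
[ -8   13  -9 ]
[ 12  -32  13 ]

Gauss-Jordan on [A | I]:
R1 <- (1/4)*R1:  [   1   -1  5/4  |  1/4    0    0 ]
R2 <- R2 - (-8)*R1:  [ 0  5  1  |  2  1  0 ]
R3 <- R3 - (12)*R1:  [   0  -20   -2  |   -3    0    1 ]
R2 <- (1/5)*R2:  [   0    1  1/5  |  2/5  1/5    0 ]
R1 <- R1 - (-1)*R2:  [     1      0  29/20  |  13/20    1/5      0 ]
R3 <- R3 - (-20)*R2:  [ 0  0  2  |  5  4  1 ]
R3 <- (1/2)*R3:  [   0    0    1  |  5/2    2  1/2 ]
R1 <- R1 - (29/20)*R3:  [       1        0        0  |  -119/40   -27/10   -29/40 ]
R2 <- R2 - (1/5)*R3:  [     0      1      0  |  -1/10   -1/5  -1/10 ]
Right block of [I | A^{-1}] is the inverse:
[ -119/40  -27/10  -29/40 ]
[   -1/10    -1/5   -1/10 ]
[     5/2       2     1/2 ]

inverse = [-119/40 -27/10 -29/40; -1/10 -1/5 -1/10; 5/2 2 1/2]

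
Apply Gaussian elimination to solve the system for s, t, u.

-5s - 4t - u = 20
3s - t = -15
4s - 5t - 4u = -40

(-5, 0, 5)

Forward elimination on [A|b]:
R2 <- R2 - (-3/5)*R1:  [     0  -17/5   -3/5     -3 ]
R3 <- R3 - (-4/5)*R1:  [     0  -41/5  -24/5    -24 ]
R3 <- R3 - (41/17)*R2:  [       0        0   -57/17  -285/17 ]
Row echelon form:
[ -5     -4      -1  |       20 ]
[  0  -17/5    -3/5  |       -3 ]
[  0      0  -57/17  |  -285/17 ]
Back-substitution:
u = (-285/17) / (-57/17) = 5
t = (-3 - (-3/5)*(5)) / (-17/5) = 0
s = (20 - (-4)*(0) - (-1)*(5)) / -5 = -5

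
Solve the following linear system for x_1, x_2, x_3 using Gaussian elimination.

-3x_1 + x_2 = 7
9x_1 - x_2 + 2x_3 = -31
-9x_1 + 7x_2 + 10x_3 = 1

Forward elimination on [A|b]:
R2 <- R2 - (-3)*R1:  [   0    2    2  -10 ]
R3 <- R3 - (3)*R1:  [   0    4   10  -20 ]
R3 <- R3 - (2)*R2:  [ 0  0  6  0 ]
Row echelon form:
[ -3  1  0  |    7 ]
[  0  2  2  |  -10 ]
[  0  0  6  |    0 ]
Back-substitution:
x_3 = (0) / 6 = 0
x_2 = (-10 - (2)*(0)) / 2 = -5
x_1 = (7 - (1)*(-5)) / -3 = -4

(-4, -5, 0)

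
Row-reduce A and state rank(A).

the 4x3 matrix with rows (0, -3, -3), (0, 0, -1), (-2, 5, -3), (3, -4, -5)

Row reduction:
R1 <-> R3   (pivot in column 1 was zero)
[ -2   5  -3 ]
[  0   0  -1 ]
[  0  -3  -3 ]
[  3  -4  -5 ]
R4 <- R4 - (-3/2)*R1:  [     0    7/2  -19/2 ]
R2 <-> R3   (pivot in column 2 was zero)
[ -2    5     -3 ]
[  0   -3     -3 ]
[  0    0     -1 ]
[  0  7/2  -19/2 ]
R4 <- R4 - (-7/6)*R2:  [   0    0  -13 ]
R4 <- R4 - (13)*R3:  [ 0  0  0 ]
Row echelon form:
[ -2   5  -3 ]
[  0  -3  -3 ]
[  0   0  -1 ]
[  0   0   0 ]
Nonzero rows / pivot columns: 3

rank(A) = 3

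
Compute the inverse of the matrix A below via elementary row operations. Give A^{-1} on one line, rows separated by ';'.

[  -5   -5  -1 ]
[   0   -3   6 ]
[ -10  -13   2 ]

inverse = [-12/5 -23/30 11/10; 2 2/3 -1; 1 1/2 -1/2]

Gauss-Jordan on [A | I]:
R1 <- (1/-5)*R1:  [    1     1   1/5  |  -1/5     0     0 ]
R3 <- R3 - (-10)*R1:  [  0  -3   4  |  -2   0   1 ]
R2 <- (1/-3)*R2:  [    0     1    -2  |     0  -1/3     0 ]
R1 <- R1 - (1)*R2:  [    1     0  11/5  |  -1/5   1/3     0 ]
R3 <- R3 - (-3)*R2:  [  0   0  -2  |  -2  -1   1 ]
R3 <- (1/-2)*R3:  [    0     0     1  |     1   1/2  -1/2 ]
R1 <- R1 - (11/5)*R3:  [      1       0       0  |   -12/5  -23/30   11/10 ]
R2 <- R2 - (-2)*R3:  [   0    1    0  |    2  2/3   -1 ]
Right block of [I | A^{-1}] is the inverse:
[ -12/5  -23/30  11/10 ]
[     2     2/3     -1 ]
[     1     1/2   -1/2 ]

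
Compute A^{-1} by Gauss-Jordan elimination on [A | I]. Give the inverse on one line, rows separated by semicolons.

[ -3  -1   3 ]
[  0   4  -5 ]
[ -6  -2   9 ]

Gauss-Jordan on [A | I]:
R1 <- (1/-3)*R1:  [    1   1/3    -1  |  -1/3     0     0 ]
R3 <- R3 - (-6)*R1:  [  0   0   3  |  -2   0   1 ]
R2 <- (1/4)*R2:  [    0     1  -5/4  |     0   1/4     0 ]
R1 <- R1 - (1/3)*R2:  [     1      0  -7/12  |   -1/3  -1/12      0 ]
R3 <- (1/3)*R3:  [    0     0     1  |  -2/3     0   1/3 ]
R1 <- R1 - (-7/12)*R3:  [      1       0       0  |  -13/18   -1/12    7/36 ]
R2 <- R2 - (-5/4)*R3:  [    0     1     0  |  -5/6   1/4  5/12 ]
Right block of [I | A^{-1}] is the inverse:
[ -13/18  -1/12  7/36 ]
[   -5/6    1/4  5/12 ]
[   -2/3      0   1/3 ]

inverse = [-13/18 -1/12 7/36; -5/6 1/4 5/12; -2/3 0 1/3]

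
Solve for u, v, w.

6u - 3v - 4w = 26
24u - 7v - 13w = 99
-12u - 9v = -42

(2, 2, -5)

Forward elimination on [A|b]:
R2 <- R2 - (4)*R1:  [  0   5   3  -5 ]
R3 <- R3 - (-2)*R1:  [   0  -15   -8   10 ]
R3 <- R3 - (-3)*R2:  [  0   0   1  -5 ]
Row echelon form:
[ 6  -3  -4  |  26 ]
[ 0   5   3  |  -5 ]
[ 0   0   1  |  -5 ]
Back-substitution:
w = (-5) / 1 = -5
v = (-5 - (3)*(-5)) / 5 = 2
u = (26 - (-3)*(2) - (-4)*(-5)) / 6 = 2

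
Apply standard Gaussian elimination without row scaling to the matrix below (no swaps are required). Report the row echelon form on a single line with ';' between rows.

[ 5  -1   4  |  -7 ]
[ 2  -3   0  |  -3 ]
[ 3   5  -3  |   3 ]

Forward elimination:
R2 <- R2 - (2/5)*R1:  [     0  -13/5   -8/5   -1/5 ]
R3 <- R3 - (3/5)*R1:  [     0   28/5  -27/5   36/5 ]
R3 <- R3 - (-28/13)*R2:  [       0        0  -115/13    88/13 ]
Row echelon form:
[ 5     -1        4  |     -7 ]
[ 0  -13/5     -8/5  |   -1/5 ]
[ 0      0  -115/13  |  88/13 ]

REF = [5 -1 4 -7; 0 -13/5 -8/5 -1/5; 0 0 -115/13 88/13]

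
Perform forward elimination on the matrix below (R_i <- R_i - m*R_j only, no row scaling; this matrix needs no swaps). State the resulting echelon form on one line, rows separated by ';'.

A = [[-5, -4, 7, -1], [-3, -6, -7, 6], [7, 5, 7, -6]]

REF = [-5 -4 7 -1; 0 -18/5 -56/5 33/5; 0 0 56/3 -17/2]

Forward elimination:
R2 <- R2 - (3/5)*R1:  [     0  -18/5  -56/5   33/5 ]
R3 <- R3 - (-7/5)*R1:  [     0   -3/5   84/5  -37/5 ]
R3 <- R3 - (1/6)*R2:  [     0      0   56/3  -17/2 ]
Row echelon form:
[ -5     -4      7     -1 ]
[  0  -18/5  -56/5   33/5 ]
[  0      0   56/3  -17/2 ]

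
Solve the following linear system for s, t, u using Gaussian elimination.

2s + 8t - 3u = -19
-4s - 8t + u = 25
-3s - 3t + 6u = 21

Forward elimination on [A|b]:
R2 <- R2 - (-2)*R1:  [   0    8   -5  -13 ]
R3 <- R3 - (-3/2)*R1:  [     0      9    3/2  -15/2 ]
R3 <- R3 - (9/8)*R2:  [    0     0  57/8  57/8 ]
Row echelon form:
[ 2  8    -3  |   -19 ]
[ 0  8    -5  |   -13 ]
[ 0  0  57/8  |  57/8 ]
Back-substitution:
u = (57/8) / (57/8) = 1
t = (-13 - (-5)*(1)) / 8 = -1
s = (-19 - (8)*(-1) - (-3)*(1)) / 2 = -4

(-4, -1, 1)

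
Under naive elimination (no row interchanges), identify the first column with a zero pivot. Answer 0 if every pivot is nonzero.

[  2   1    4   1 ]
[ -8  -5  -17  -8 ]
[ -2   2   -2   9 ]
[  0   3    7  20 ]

Naive forward elimination:
R2 <- R2 - (-4)*R1:  [  0  -1  -1  -4 ]
R3 <- R3 - (-1)*R1:  [  0   3   2  10 ]
R3 <- R3 - (-3)*R2:  [  0   0  -1  -2 ]
R4 <- R4 - (-3)*R2:  [ 0  0  4  8 ]
R4 <- R4 - (-4)*R3:  [ 0  0  0  0 ]
Matrix at this point:
[ 2   1   4   1 ]
[ 0  -1  -1  -4 ]
[ 0   0  -1  -2 ]
[ 0   0   0   0 ]
Pivot entry (4,4) in the last row is zero and there are no rows below to swap with -> zero pivot in column 4 (A is singular).

first zero-pivot column = 4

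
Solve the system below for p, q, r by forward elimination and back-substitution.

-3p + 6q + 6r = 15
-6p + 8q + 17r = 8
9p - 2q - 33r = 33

(-3, 3, -2)

Forward elimination on [A|b]:
R2 <- R2 - (2)*R1:  [   0   -4    5  -22 ]
R3 <- R3 - (-3)*R1:  [   0   16  -15   78 ]
R3 <- R3 - (-4)*R2:  [   0    0    5  -10 ]
Row echelon form:
[ -3   6  6  |   15 ]
[  0  -4  5  |  -22 ]
[  0   0  5  |  -10 ]
Back-substitution:
r = (-10) / 5 = -2
q = (-22 - (5)*(-2)) / -4 = 3
p = (15 - (6)*(3) - (6)*(-2)) / -3 = -3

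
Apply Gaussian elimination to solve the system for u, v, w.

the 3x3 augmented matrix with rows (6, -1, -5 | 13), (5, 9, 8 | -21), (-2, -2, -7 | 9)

Forward elimination on [A|b]:
R2 <- R2 - (5/6)*R1:  [      0    59/6    73/6  -191/6 ]
R3 <- R3 - (-1/3)*R1:  [     0   -7/3  -26/3   40/3 ]
R3 <- R3 - (-14/59)*R2:  [       0        0  -341/59   341/59 ]
Row echelon form:
[ 6    -1       -5  |      13 ]
[ 0  59/6     73/6  |  -191/6 ]
[ 0     0  -341/59  |  341/59 ]
Back-substitution:
w = (341/59) / (-341/59) = -1
v = (-191/6 - (73/6)*(-1)) / (59/6) = -2
u = (13 - (-1)*(-2) - (-5)*(-1)) / 6 = 1

(1, -2, -1)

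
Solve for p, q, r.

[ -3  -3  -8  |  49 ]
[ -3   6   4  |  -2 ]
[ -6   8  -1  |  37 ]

(-4, 1, -5)

Forward elimination on [A|b]:
R2 <- R2 - (1)*R1:  [   0    9   12  -51 ]
R3 <- R3 - (2)*R1:  [   0   14   15  -61 ]
R3 <- R3 - (14/9)*R2:  [     0      0  -11/3   55/3 ]
Row echelon form:
[ -3  -3     -8  |    49 ]
[  0   9     12  |   -51 ]
[  0   0  -11/3  |  55/3 ]
Back-substitution:
r = (55/3) / (-11/3) = -5
q = (-51 - (12)*(-5)) / 9 = 1
p = (49 - (-3)*(1) - (-8)*(-5)) / -3 = -4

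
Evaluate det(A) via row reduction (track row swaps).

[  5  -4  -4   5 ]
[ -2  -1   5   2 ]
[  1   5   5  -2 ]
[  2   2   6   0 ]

det(A) = 332

Forward elimination:
R2 <- R2 - (-2/5)*R1:  [     0  -13/5   17/5      4 ]
R3 <- R3 - (1/5)*R1:  [    0  29/5  29/5    -3 ]
R4 <- R4 - (2/5)*R1:  [    0  18/5  38/5    -2 ]
R3 <- R3 - (-29/13)*R2:  [      0       0  174/13   77/13 ]
R4 <- R4 - (-18/13)*R2:  [      0       0  160/13   46/13 ]
R4 <- R4 - (80/87)*R3:  [       0        0        0  -166/87 ]
Upper-triangular form:
[ 5     -4      -4        5 ]
[ 0  -13/5    17/5        4 ]
[ 0      0  174/13    77/13 ]
[ 0      0       0  -166/87 ]
det(A) = (-1)^0 * (5) * (-13/5) * (174/13) * (-166/87) = 332  (0 row swaps -> sign +1)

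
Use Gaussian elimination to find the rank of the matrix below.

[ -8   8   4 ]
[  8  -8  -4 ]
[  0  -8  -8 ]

Row reduction:
R2 <- R2 - (-1)*R1:  [ 0  0  0 ]
R2 <-> R3   (pivot in column 2 was zero)
[ -8   8   4 ]
[  0  -8  -8 ]
[  0   0   0 ]
Row echelon form:
[ -8   8   4 ]
[  0  -8  -8 ]
[  0   0   0 ]
Nonzero rows / pivot columns: 2

rank(A) = 2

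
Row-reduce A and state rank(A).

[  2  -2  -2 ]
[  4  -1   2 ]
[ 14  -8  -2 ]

rank(A) = 2

Row reduction:
R2 <- R2 - (2)*R1:  [ 0  3  6 ]
R3 <- R3 - (7)*R1:  [  0   6  12 ]
R3 <- R3 - (2)*R2:  [ 0  0  0 ]
Row echelon form:
[ 2  -2  -2 ]
[ 0   3   6 ]
[ 0   0   0 ]
Nonzero rows / pivot columns: 2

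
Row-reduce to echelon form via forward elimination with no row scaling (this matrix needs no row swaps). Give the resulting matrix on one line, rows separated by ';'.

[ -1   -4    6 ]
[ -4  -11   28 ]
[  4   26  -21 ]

REF = [-1 -4 6; 0 5 4; 0 0 -5]

Forward elimination:
R2 <- R2 - (4)*R1:  [ 0  5  4 ]
R3 <- R3 - (-4)*R1:  [  0  10   3 ]
R3 <- R3 - (2)*R2:  [  0   0  -5 ]
Row echelon form:
[ -1  -4   6 ]
[  0   5   4 ]
[  0   0  -5 ]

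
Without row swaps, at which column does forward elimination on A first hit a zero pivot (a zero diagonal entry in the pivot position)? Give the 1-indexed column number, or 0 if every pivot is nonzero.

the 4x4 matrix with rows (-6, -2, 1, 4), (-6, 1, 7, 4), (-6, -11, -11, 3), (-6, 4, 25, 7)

Naive forward elimination:
R2 <- R2 - (1)*R1:  [ 0  3  6  0 ]
R3 <- R3 - (1)*R1:  [   0   -9  -12   -1 ]
R4 <- R4 - (1)*R1:  [  0   6  24   3 ]
R3 <- R3 - (-3)*R2:  [  0   0   6  -1 ]
R4 <- R4 - (2)*R2:  [  0   0  12   3 ]
R4 <- R4 - (2)*R3:  [ 0  0  0  5 ]
All pivots nonzero; naive elimination completes without hitting a zero pivot.

first zero-pivot column = 0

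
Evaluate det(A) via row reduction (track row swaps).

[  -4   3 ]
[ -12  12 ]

det(A) = -12

Forward elimination:
R2 <- R2 - (3)*R1:  [ 0  3 ]
Upper-triangular form:
[ -4  3 ]
[  0  3 ]
det(A) = (-1)^0 * (-4) * (3) = -12  (0 row swaps -> sign +1)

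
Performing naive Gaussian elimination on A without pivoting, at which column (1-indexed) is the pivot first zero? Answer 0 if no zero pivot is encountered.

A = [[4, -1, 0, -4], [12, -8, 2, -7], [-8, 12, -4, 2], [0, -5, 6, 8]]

first zero-pivot column = 3

Naive forward elimination:
R2 <- R2 - (3)*R1:  [  0  -5   2   5 ]
R3 <- R3 - (-2)*R1:  [  0  10  -4  -6 ]
R3 <- R3 - (-2)*R2:  [ 0  0  0  4 ]
R4 <- R4 - (1)*R2:  [ 0  0  4  3 ]
Matrix at this point:
[ 4  -1  0  -4 ]
[ 0  -5  2   5 ]
[ 0   0  0   4 ]
[ 0   0  4   3 ]
Pivot entry (3,3) is zero but row 4 has 4 in column 3 -> naive elimination stops; a row interchange (e.g. R3 <-> R4) would be required here.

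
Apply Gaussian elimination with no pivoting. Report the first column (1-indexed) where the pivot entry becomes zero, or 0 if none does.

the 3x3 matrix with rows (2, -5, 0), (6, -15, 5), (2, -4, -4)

Naive forward elimination:
R2 <- R2 - (3)*R1:  [ 0  0  5 ]
R3 <- R3 - (1)*R1:  [  0   1  -4 ]
Matrix at this point:
[ 2  -5   0 ]
[ 0   0   5 ]
[ 0   1  -4 ]
Pivot entry (2,2) is zero but row 3 has 1 in column 2 -> naive elimination stops; a row interchange (e.g. R2 <-> R3) would be required here.

first zero-pivot column = 2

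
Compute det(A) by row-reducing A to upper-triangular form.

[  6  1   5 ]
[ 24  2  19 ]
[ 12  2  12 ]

det(A) = -24

Forward elimination:
R2 <- R2 - (4)*R1:  [  0  -2  -1 ]
R3 <- R3 - (2)*R1:  [ 0  0  2 ]
Upper-triangular form:
[ 6   1   5 ]
[ 0  -2  -1 ]
[ 0   0   2 ]
det(A) = (-1)^0 * (6) * (-2) * (2) = -24  (0 row swaps -> sign +1)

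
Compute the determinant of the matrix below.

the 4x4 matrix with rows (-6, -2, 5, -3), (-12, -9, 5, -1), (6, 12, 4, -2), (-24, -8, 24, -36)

det(A) = 120

Forward elimination:
R2 <- R2 - (2)*R1:  [  0  -5  -5   5 ]
R3 <- R3 - (-1)*R1:  [  0  10   9  -5 ]
R4 <- R4 - (4)*R1:  [   0    0    4  -24 ]
R3 <- R3 - (-2)*R2:  [  0   0  -1   5 ]
R4 <- R4 - (-4)*R3:  [  0   0   0  -4 ]
Upper-triangular form:
[ -6  -2   5  -3 ]
[  0  -5  -5   5 ]
[  0   0  -1   5 ]
[  0   0   0  -4 ]
det(A) = (-1)^0 * (-6) * (-5) * (-1) * (-4) = 120  (0 row swaps -> sign +1)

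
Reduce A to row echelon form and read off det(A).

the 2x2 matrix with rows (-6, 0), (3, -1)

det(A) = 6

Forward elimination:
R2 <- R2 - (-1/2)*R1:  [  0  -1 ]
Upper-triangular form:
[ -6   0 ]
[  0  -1 ]
det(A) = (-1)^0 * (-6) * (-1) = 6  (0 row swaps -> sign +1)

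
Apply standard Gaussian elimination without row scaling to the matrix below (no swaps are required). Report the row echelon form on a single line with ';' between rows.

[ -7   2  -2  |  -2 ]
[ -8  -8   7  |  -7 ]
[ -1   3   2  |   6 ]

REF = [-7 2 -2 -2; 0 -72/7 65/7 -33/7; 0 0 341/72 121/24]

Forward elimination:
R2 <- R2 - (8/7)*R1:  [     0  -72/7   65/7  -33/7 ]
R3 <- R3 - (1/7)*R1:  [    0  19/7  16/7  44/7 ]
R3 <- R3 - (-19/72)*R2:  [      0       0  341/72  121/24 ]
Row echelon form:
[ -7      2      -2  |      -2 ]
[  0  -72/7    65/7  |   -33/7 ]
[  0      0  341/72  |  121/24 ]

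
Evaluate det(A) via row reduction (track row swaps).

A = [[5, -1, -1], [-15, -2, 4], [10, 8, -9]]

Forward elimination:
R2 <- R2 - (-3)*R1:  [  0  -5   1 ]
R3 <- R3 - (2)*R1:  [  0  10  -7 ]
R3 <- R3 - (-2)*R2:  [  0   0  -5 ]
Upper-triangular form:
[ 5  -1  -1 ]
[ 0  -5   1 ]
[ 0   0  -5 ]
det(A) = (-1)^0 * (5) * (-5) * (-5) = 125  (0 row swaps -> sign +1)

det(A) = 125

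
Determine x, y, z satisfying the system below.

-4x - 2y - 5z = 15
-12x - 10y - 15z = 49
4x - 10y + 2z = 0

Forward elimination on [A|b]:
R2 <- R2 - (3)*R1:  [  0  -4   0   4 ]
R3 <- R3 - (-1)*R1:  [   0  -12   -3   15 ]
R3 <- R3 - (3)*R2:  [  0   0  -3   3 ]
Row echelon form:
[ -4  -2  -5  |  15 ]
[  0  -4   0  |   4 ]
[  0   0  -3  |   3 ]
Back-substitution:
z = (3) / -3 = -1
y = (4) / -4 = -1
x = (15 - (-2)*(-1) - (-5)*(-1)) / -4 = -2

(-2, -1, -1)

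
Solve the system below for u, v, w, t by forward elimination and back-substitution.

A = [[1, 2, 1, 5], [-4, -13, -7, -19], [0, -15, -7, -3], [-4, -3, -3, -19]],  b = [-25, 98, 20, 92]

Forward elimination on [A|b]:
R2 <- R2 - (-4)*R1:  [  0  -5  -3   1  -2 ]
R4 <- R4 - (-4)*R1:  [  0   5   1   1  -8 ]
R3 <- R3 - (3)*R2:  [  0   0   2  -6  26 ]
R4 <- R4 - (-1)*R2:  [   0    0   -2    2  -10 ]
R4 <- R4 - (-1)*R3:  [  0   0   0  -4  16 ]
Row echelon form:
[ 1   2   1   5  |  -25 ]
[ 0  -5  -3   1  |   -2 ]
[ 0   0   2  -6  |   26 ]
[ 0   0   0  -4  |   16 ]
Back-substitution:
t = (16) / -4 = -4
w = (26 - (-6)*(-4)) / 2 = 1
v = (-2 - (-3)*(1) - (1)*(-4)) / -5 = -1
u = (-25 - (2)*(-1) - (1)*(1) - (5)*(-4)) / 1 = -4

(-4, -1, 1, -4)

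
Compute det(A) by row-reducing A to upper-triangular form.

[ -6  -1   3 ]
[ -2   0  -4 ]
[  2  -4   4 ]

Forward elimination:
R2 <- R2 - (1/3)*R1:  [   0  1/3   -5 ]
R3 <- R3 - (-1/3)*R1:  [     0  -13/3      5 ]
R3 <- R3 - (-13)*R2:  [   0    0  -60 ]
Upper-triangular form:
[ -6   -1    3 ]
[  0  1/3   -5 ]
[  0    0  -60 ]
det(A) = (-1)^0 * (-6) * (1/3) * (-60) = 120  (0 row swaps -> sign +1)

det(A) = 120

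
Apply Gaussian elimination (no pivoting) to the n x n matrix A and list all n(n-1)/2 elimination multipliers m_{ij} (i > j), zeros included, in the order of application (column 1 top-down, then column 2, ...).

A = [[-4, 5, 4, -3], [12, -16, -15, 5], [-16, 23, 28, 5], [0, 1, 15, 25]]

multipliers: -3, 4, 0, -3, -1, 4

Forward elimination:
R2 <- R2 - (-3)*R1:  [  0  -1  -3  -4 ]
R3 <- R3 - (4)*R1:  [  0   3  12  17 ]
R4: entry in column 1 is already 0 -> m_{41} = 0 (no row operation needed)
R3 <- R3 - (-3)*R2:  [ 0  0  3  5 ]
R4 <- R4 - (-1)*R2:  [  0   0  12  21 ]
R4 <- R4 - (4)*R3:  [ 0  0  0  1 ]
Multipliers (in order of application): m_{21} = -3, m_{31} = 4, m_{41} = 0, m_{32} = -3, m_{42} = -1, m_{43} = 4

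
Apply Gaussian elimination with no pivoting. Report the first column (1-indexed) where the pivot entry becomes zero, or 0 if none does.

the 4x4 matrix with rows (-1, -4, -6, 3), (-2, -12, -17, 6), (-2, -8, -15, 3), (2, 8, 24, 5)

Naive forward elimination:
R2 <- R2 - (2)*R1:  [  0  -4  -5   0 ]
R3 <- R3 - (2)*R1:  [  0   0  -3  -3 ]
R4 <- R4 - (-2)*R1:  [  0   0  12  11 ]
R4 <- R4 - (-4)*R3:  [  0   0   0  -1 ]
All pivots nonzero; naive elimination completes without hitting a zero pivot.

first zero-pivot column = 0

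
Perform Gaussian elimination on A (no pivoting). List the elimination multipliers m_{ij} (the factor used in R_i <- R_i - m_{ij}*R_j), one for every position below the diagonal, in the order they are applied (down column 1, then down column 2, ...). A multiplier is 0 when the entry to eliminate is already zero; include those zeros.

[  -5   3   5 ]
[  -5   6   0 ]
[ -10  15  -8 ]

Forward elimination:
R2 <- R2 - (1)*R1:  [  0   3  -5 ]
R3 <- R3 - (2)*R1:  [   0    9  -18 ]
R3 <- R3 - (3)*R2:  [  0   0  -3 ]
Multipliers (in order of application): m_{21} = 1, m_{31} = 2, m_{32} = 3

multipliers: 1, 2, 3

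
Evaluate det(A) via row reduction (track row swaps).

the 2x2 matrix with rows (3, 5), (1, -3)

Forward elimination:
R2 <- R2 - (1/3)*R1:  [     0  -14/3 ]
Upper-triangular form:
[ 3      5 ]
[ 0  -14/3 ]
det(A) = (-1)^0 * (3) * (-14/3) = -14  (0 row swaps -> sign +1)

det(A) = -14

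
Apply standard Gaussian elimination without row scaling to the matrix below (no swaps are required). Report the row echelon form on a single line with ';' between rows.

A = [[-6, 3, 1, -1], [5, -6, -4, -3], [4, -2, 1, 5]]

REF = [-6 3 1 -1; 0 -7/2 -19/6 -23/6; 0 0 5/3 13/3]

Forward elimination:
R2 <- R2 - (-5/6)*R1:  [     0   -7/2  -19/6  -23/6 ]
R3 <- R3 - (-2/3)*R1:  [    0     0   5/3  13/3 ]
Row echelon form:
[ -6     3      1     -1 ]
[  0  -7/2  -19/6  -23/6 ]
[  0     0    5/3   13/3 ]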